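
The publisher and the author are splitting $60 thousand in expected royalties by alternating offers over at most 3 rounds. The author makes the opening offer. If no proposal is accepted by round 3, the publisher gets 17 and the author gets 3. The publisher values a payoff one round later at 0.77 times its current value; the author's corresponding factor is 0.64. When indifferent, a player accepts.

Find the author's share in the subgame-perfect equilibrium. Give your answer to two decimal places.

34.99

Round 3 (the author proposes): the publisher gets 17 if talks fail, so the author offers 17 and keeps 43.
Round 2 (the publisher proposes): the author can get 43 next round, worth 0.64 × 43 = 27.52 now, so the publisher offers 27.52, keeping 32.48.
Round 1 (the author proposes): the publisher can get 32.48 next round, worth 0.77 × 32.48 = 25.0096 now; the author offers that and keeps 34.9904.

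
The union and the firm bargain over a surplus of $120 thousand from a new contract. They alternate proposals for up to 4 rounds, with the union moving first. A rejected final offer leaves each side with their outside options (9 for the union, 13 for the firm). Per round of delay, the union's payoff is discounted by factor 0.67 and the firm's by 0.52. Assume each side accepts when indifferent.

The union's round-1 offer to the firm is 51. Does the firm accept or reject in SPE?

Round 4 (the firm proposes): the union gets 9 if talks fail, so the firm offers 9 and keeps 111.
Round 3 (the union proposes): the firm can get 111 next round, worth 0.52 × 111 = 57.72 now, so the union offers 57.72, keeping 62.28.
Round 2 (the firm proposes): the union can get 62.28 next round, worth 0.67 × 62.28 = 41.7276 now, so the firm offers 41.7276, keeping 78.2724.
So by rejecting in round 1, the firm gets 78.2724 next round, worth 0.52 × 78.2724 = 40.701648 now.
Offer 51 ≥ 40.701648, so the firm accepts.

Accept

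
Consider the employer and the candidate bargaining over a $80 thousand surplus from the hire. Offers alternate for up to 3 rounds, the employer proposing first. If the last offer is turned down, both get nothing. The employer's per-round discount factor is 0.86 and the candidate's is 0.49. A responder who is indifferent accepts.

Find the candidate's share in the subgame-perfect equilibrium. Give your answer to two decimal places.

5.49

Round 3 (the employer proposes): the candidate will accept anything ≥ 0, so the employer offers 0 and keeps 80.
Round 2 (the candidate proposes): the employer can get 80 next round, worth 0.86 × 80 = 68.8 now. The candidate offers 68.8 and keeps 80 − 68.8 = 11.2.
Round 1 (the employer proposes): the candidate can get 11.2 next round, worth 0.49 × 11.2 = 5.488 now. The employer offers 5.488 and keeps 80 − 5.488 = 74.512.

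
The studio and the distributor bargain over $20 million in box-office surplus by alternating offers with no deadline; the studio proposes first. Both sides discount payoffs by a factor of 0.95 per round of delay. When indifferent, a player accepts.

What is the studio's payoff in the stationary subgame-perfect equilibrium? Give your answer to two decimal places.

10.26

Let x be the studio's share when the studio proposes and y be the distributor's share when the distributor proposes.
The distributor accepts iff offered ≥ 0.95·y, so x = 20 − 0.95y. Symmetrically y = 20 − 0.95x.
Substituting: x = 20 − 0.95(20 − 0.95x), giving x(1 − 0.95·0.95) = 20(1 − 0.95).
So x = 20 × 0.05 / 0.0975 ≈ 10.2564, and the distributor receives 20 − x ≈ 9.7436.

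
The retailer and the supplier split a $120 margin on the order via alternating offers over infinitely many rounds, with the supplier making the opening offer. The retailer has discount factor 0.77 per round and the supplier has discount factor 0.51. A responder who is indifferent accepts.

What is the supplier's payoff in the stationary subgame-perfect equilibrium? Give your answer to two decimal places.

Let x be the supplier's share when the supplier proposes and y be the retailer's share when the retailer proposes.
The retailer accepts iff offered ≥ 0.77·y, so x = 120 − 0.77y. Symmetrically y = 120 − 0.51x.
Substituting: x = 120 − 0.77(120 − 0.51x), giving x(1 − 0.51·0.77) = 120(1 − 0.77).
So x = 120 × 0.23 / 0.6073 ≈ 45.4471, and the retailer receives 120 − x ≈ 74.5529.

45.45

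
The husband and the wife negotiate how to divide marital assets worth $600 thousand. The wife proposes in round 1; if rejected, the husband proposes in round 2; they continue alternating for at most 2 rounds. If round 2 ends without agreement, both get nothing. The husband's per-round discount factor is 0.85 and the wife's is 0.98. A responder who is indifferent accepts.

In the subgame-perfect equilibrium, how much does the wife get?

90

Round 2 (the husband proposes): rejection yields 0 for the wife; the husband offers 0 and keeps 600.
Round 1 (the wife proposes): the husband can get 600 next round, worth 0.85 × 600 = 510 now; the wife offers that and keeps 90.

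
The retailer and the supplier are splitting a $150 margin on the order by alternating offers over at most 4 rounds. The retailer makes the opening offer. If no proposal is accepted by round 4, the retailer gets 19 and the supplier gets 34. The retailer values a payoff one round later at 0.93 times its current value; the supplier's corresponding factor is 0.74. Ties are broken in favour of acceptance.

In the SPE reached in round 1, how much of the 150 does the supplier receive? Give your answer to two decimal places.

74.48

By backward induction:
Round 4 (the supplier proposes): the retailer gets 19 if talks fail, so the supplier offers 19 and keeps 131.
Round 3 (the retailer proposes): the supplier can get 131 next round, worth 0.74 × 131 = 96.94 now, so the retailer offers 96.94, keeping 53.06.
Round 2 (the supplier proposes): the retailer can get 53.06 next round, worth 0.93 × 53.06 = 49.3458 now. The supplier offers 49.3458 and keeps 150 − 49.3458 = 100.6542.
Round 1 (the retailer proposes): the supplier can get 100.6542 next round, worth 0.74 × 100.6542 = 74.484108 now; the retailer offers that and keeps 75.515892.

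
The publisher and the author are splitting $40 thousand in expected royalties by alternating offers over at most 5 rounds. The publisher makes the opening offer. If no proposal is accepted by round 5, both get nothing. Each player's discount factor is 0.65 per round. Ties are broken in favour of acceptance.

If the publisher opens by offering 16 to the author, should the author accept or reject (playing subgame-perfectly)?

Round 5 (the publisher proposes): the author will accept anything ≥ 0, so the publisher offers 0 and keeps 40.
Round 4 (the author proposes): the publisher can get 40 next round, worth 0.65 × 40 = 26 now; the author offers that and keeps 14.
Round 3 (the publisher proposes): the author can get 14 next round, worth 0.65 × 14 = 9.1 now. The publisher offers 9.1 and keeps 40 − 9.1 = 30.9.
Round 2 (the author proposes): the publisher can get 30.9 next round, worth 0.65 × 30.9 = 20.085 now; the author offers that and keeps 19.915.
So by rejecting in round 1, the author gets 19.915 next round, worth 0.65 × 19.915 = 12.94475 now.
Offer 16 ≥ 12.94475, so the author accepts.

Accept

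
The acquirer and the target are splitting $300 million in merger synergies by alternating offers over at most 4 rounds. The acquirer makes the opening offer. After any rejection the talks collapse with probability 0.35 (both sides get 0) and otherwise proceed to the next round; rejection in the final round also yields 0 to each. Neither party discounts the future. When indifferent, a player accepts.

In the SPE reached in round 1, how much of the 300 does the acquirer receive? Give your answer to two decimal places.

149.36

By backward induction:
Round 4 (the target proposes): the acquirer will accept anything ≥ 0, so the target offers 0 and keeps 300.
Round 3 (the acquirer proposes): rejecting gives the target an expected 0.65 × 300 = 195, so the acquirer offers 195, keeping 105.
Round 2 (the target proposes): rejecting gives the acquirer an expected 0.65 × 105 = 68.25, so the target offers 68.25, keeping 231.75.
Round 1 (the acquirer proposes): rejecting gives the target an expected 0.65 × 231.75 = 150.6375; the acquirer offers that and keeps 149.3625.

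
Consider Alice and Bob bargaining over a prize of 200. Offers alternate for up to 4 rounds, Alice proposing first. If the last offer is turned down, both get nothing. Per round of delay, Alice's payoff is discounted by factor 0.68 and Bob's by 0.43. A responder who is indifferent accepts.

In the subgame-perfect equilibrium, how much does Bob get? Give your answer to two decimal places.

52.67

Solve by backward induction from round 4.
Round 4 (Bob proposes): rejection yields 0 for Alice; Bob offers 0 and keeps 200.
Round 3 (Alice proposes): Bob can get 200 next round, worth 0.43 × 200 = 86 now. Alice offers 86 and keeps 200 − 86 = 114.
Round 2 (Bob proposes): Alice can get 114 next round, worth 0.68 × 114 = 77.52 now. Bob offers 77.52 and keeps 200 − 77.52 = 122.48.
Round 1 (Alice proposes): Bob can get 122.48 next round, worth 0.43 × 122.48 = 52.6664 now; Alice offers that and keeps 147.3336.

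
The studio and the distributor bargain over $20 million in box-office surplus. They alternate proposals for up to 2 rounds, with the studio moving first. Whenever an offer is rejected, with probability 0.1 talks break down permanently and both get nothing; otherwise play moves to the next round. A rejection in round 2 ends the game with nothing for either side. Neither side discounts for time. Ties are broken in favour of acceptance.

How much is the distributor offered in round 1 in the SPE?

18

Round 2 (the distributor proposes): the studio will accept anything ≥ 0, so the distributor offers 0 and keeps 20.
Round 1 (the studio proposes): rejecting gives the distributor an expected 0.9 × 20 = 18. The studio offers 18 and keeps 20 − 18 = 2.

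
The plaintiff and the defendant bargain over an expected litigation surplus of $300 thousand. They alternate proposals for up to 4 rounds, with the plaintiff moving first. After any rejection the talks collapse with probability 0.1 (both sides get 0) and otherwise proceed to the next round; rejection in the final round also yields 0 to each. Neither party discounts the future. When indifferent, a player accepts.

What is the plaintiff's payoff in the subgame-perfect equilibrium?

Round 4 (the defendant proposes): rejection yields 0 for the plaintiff; the defendant offers 0 and keeps 300.
Round 3 (the plaintiff proposes): rejecting gives the defendant an expected 0.9 × 300 = 270; the plaintiff offers that and keeps 30.
Round 2 (the defendant proposes): rejecting gives the plaintiff an expected 0.9 × 30 = 27, so the defendant offers 27, keeping 273.
Round 1 (the plaintiff proposes): rejecting gives the defendant an expected 0.9 × 273 = 245.7. The plaintiff offers 245.7 and keeps 300 − 245.7 = 54.3.

54.3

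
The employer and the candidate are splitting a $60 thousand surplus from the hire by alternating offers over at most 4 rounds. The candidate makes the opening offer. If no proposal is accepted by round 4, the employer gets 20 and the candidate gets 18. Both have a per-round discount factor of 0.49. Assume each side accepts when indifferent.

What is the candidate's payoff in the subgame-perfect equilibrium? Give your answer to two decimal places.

Round 4 (the employer proposes): the candidate gets 18 if talks fail, so the employer offers 18 and keeps 42.
Round 3 (the candidate proposes): the employer can get 42 next round, worth 0.49 × 42 = 20.58 now, so the candidate offers 20.58, keeping 39.42.
Round 2 (the employer proposes): the candidate can get 39.42 next round, worth 0.49 × 39.42 = 19.3158 now, so the employer offers 19.3158, keeping 40.6842.
Round 1 (the candidate proposes): the employer can get 40.6842 next round, worth 0.49 × 40.6842 = 19.935258 now; the candidate offers that and keeps 40.064742.

40.06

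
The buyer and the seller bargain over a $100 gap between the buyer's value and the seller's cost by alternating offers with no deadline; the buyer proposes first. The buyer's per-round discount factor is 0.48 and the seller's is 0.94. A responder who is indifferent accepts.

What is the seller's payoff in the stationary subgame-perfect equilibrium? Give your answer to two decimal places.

When the buyer proposes, the seller accepts any offer worth at least 0.94 times what the seller would get by proposing next round; and vice versa.
This gives x = 100 − 0.94y and y = 100 − 0.48x, where x and y are each side's share when it proposes.
Hence (1 − 0.94·0.48)x = 100(1 − 0.94), i.e. 0.5488·x = 6.
x ≈ 10.9329; the seller's share is 100 − x ≈ 89.0671.

89.07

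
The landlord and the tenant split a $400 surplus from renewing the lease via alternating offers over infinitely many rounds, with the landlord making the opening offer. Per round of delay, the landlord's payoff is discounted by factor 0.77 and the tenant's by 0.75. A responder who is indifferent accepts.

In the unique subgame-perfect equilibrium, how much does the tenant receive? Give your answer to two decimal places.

163.31

In a stationary SPE each proposer offers the other exactly their discounted continuation value.
If the landlord keeps x when proposing and the tenant keeps y when proposing, then x = 400 − 0.75y and y = 400 − 0.77x.
Solving: x = 400(1 − 0.75) / (1 − 0.77·0.75) = 100 / 0.4225 ≈ 236.6864.
The tenant gets 400 − 236.6864 ≈ 163.3136.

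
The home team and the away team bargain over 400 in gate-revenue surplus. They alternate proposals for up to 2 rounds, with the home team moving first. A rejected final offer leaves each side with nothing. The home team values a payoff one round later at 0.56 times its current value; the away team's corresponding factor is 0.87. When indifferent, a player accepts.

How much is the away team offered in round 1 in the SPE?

348

Round 2 (the away team proposes): the home team will accept anything ≥ 0, so the away team offers 0 and keeps 400.
Round 1 (the home team proposes): the away team can get 400 next round, worth 0.87 × 400 = 348 now; the home team offers that and keeps 52.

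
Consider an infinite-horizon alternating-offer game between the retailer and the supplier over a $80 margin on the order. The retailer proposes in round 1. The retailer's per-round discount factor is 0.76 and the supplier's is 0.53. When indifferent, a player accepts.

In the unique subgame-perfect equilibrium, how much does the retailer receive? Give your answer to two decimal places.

In a stationary SPE each proposer offers the other exactly their discounted continuation value.
If the retailer keeps x when proposing and the supplier keeps y when proposing, then x = 80 − 0.53y and y = 80 − 0.76x.
Solving: x = 80(1 − 0.53) / (1 − 0.76·0.53) = 37.6 / 0.5972 ≈ 62.9605.
The supplier gets 80 − 62.9605 ≈ 17.0395.

62.96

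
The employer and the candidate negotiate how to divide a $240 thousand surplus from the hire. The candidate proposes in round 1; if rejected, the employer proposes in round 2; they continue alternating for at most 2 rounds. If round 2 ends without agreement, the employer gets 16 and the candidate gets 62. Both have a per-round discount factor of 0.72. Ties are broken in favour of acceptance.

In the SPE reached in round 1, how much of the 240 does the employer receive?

Solve by backward induction from round 2.
Round 2 (the employer proposes): the candidate gets 62 if talks fail, so the employer offers 62 and keeps 178.
Round 1 (the candidate proposes): the employer can get 178 next round, worth 0.72 × 178 = 128.16 now. The candidate offers 128.16 and keeps 240 − 128.16 = 111.84.

128.16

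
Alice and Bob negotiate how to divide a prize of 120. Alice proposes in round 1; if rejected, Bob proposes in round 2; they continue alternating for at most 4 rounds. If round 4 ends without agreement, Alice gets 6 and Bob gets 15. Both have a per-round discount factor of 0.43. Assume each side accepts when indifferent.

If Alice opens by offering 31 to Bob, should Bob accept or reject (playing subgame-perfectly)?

Reject

Round 4 (Bob proposes): Alice gets 6 if talks fail, so Bob offers 6 and keeps 114.
Round 3 (Alice proposes): Bob can get 114 next round, worth 0.43 × 114 = 49.02 now, so Alice offers 49.02, keeping 70.98.
Round 2 (Bob proposes): Alice can get 70.98 next round, worth 0.43 × 70.98 = 30.5214 now. Bob offers 30.5214 and keeps 120 − 30.5214 = 89.4786.
So by rejecting in round 1, Bob gets 89.4786 next round, worth 0.43 × 89.4786 = 38.475798 now.
Offer 31 < 38.475798, so Bob rejects.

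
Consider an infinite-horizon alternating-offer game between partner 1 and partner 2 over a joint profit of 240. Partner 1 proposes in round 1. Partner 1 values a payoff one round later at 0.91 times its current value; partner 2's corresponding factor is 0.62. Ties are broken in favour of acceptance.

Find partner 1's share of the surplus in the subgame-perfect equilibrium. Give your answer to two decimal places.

209.27

In a stationary SPE each proposer offers the other exactly their discounted continuation value.
If partner 1 keeps x when proposing and partner 2 keeps y when proposing, then x = 240 − 0.62y and y = 240 − 0.91x.
Solving: x = 240(1 − 0.62) / (1 − 0.91·0.62) = 91.2 / 0.4358 ≈ 209.2703.
Partner 2 gets 240 − 209.2703 ≈ 30.7297.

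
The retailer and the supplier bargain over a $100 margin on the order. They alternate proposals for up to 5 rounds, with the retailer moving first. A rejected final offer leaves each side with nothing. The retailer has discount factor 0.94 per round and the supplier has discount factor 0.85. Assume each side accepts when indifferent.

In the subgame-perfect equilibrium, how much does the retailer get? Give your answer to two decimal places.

Work backward from the last round.
Round 5 (the retailer proposes): rejection yields 0 for the supplier; the retailer offers 0 and keeps 100.
Round 4 (the supplier proposes): the retailer can get 100 next round, worth 0.94 × 100 = 94 now, so the supplier offers 94, keeping 6.
Round 3 (the retailer proposes): the supplier can get 6 next round, worth 0.85 × 6 = 5.1 now; the retailer offers that and keeps 94.9.
Round 2 (the supplier proposes): the retailer can get 94.9 next round, worth 0.94 × 94.9 = 89.206 now; the supplier offers that and keeps 10.794.
Round 1 (the retailer proposes): the supplier can get 10.794 next round, worth 0.85 × 10.794 = 9.1749 now; the retailer offers that and keeps 90.8251.

90.83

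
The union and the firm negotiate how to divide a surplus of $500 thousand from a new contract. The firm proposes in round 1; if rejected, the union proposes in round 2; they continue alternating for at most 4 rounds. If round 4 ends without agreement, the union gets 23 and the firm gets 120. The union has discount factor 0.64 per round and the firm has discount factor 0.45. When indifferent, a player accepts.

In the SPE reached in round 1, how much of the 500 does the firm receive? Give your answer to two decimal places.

By backward induction:
Round 4 (the union proposes): the firm gets 120 if talks fail, so the union offers 120 and keeps 380.
Round 3 (the firm proposes): the union can get 380 next round, worth 0.64 × 380 = 243.2 now, so the firm offers 243.2, keeping 256.8.
Round 2 (the union proposes): the firm can get 256.8 next round, worth 0.45 × 256.8 = 115.56 now, so the union offers 115.56, keeping 384.44.
Round 1 (the firm proposes): the union can get 384.44 next round, worth 0.64 × 384.44 = 246.0416 now. The firm offers 246.0416 and keeps 500 − 246.0416 = 253.9584.

253.96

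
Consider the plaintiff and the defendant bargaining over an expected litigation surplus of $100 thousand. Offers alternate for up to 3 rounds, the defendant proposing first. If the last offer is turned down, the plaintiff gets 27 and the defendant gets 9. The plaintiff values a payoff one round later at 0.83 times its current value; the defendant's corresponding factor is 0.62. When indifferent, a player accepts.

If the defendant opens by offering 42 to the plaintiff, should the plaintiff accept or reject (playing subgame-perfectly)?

Reject

Round 3 (the defendant proposes): the plaintiff gets 27 if talks fail, so the defendant offers 27 and keeps 73.
Round 2 (the plaintiff proposes): the defendant can get 73 next round, worth 0.62 × 73 = 45.26 now; the plaintiff offers that and keeps 54.74.
So by rejecting in round 1, the plaintiff gets 54.74 next round, worth 0.83 × 54.74 = 45.4342 now.
Offer 42 < 45.4342, so the plaintiff rejects.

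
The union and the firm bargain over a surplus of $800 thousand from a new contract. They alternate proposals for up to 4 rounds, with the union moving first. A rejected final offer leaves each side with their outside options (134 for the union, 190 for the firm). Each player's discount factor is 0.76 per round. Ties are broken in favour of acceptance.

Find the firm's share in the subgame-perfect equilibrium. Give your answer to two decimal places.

438.28

By backward induction:
Round 4 (the firm proposes): the union gets 134 if talks fail, so the firm offers 134 and keeps 666.
Round 3 (the union proposes): the firm can get 666 next round, worth 0.76 × 666 = 506.16 now. The union offers 506.16 and keeps 800 − 506.16 = 293.84.
Round 2 (the firm proposes): the union can get 293.84 next round, worth 0.76 × 293.84 = 223.3184 now; the firm offers that and keeps 576.6816.
Round 1 (the union proposes): the firm can get 576.6816 next round, worth 0.76 × 576.6816 = 438.278016 now; the union offers that and keeps 361.721984.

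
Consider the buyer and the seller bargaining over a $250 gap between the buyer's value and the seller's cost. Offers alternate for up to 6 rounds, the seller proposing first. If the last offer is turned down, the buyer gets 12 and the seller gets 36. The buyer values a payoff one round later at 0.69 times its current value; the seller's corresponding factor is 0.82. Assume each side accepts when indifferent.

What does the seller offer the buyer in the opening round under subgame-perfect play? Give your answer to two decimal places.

95.89

Round 6 (the buyer proposes): the seller gets 36 if talks fail, so the buyer offers 36 and keeps 214.
Round 5 (the seller proposes): the buyer can get 214 next round, worth 0.69 × 214 = 147.66 now; the seller offers that and keeps 102.34.
Round 4 (the buyer proposes): the seller can get 102.34 next round, worth 0.82 × 102.34 = 83.9188 now, so the buyer offers 83.9188, keeping 166.0812.
Round 3 (the seller proposes): the buyer can get 166.0812 next round, worth 0.69 × 166.0812 = 114.596028 now. The seller offers 114.596028 and keeps 250 − 114.596028 = 135.403972.
Round 2 (the buyer proposes): the seller can get 135.403972 next round, worth 0.82 × 135.403972 = 111.03125704 now. The buyer offers 111.03125704 and keeps 250 − 111.03125704 = 138.96874296.
Round 1 (the seller proposes): the buyer can get 138.96874296 next round, worth 0.69 × 138.96874296 = 95.8884326424 now. The seller offers 95.8884326424 and keeps 250 − 95.8884326424 = 154.1115673576.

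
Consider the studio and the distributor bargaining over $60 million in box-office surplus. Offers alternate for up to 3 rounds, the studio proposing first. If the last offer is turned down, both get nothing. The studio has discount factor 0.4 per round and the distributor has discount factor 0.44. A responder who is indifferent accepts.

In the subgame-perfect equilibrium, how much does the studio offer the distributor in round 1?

15.84

Round 3 (the studio proposes): the distributor will accept anything ≥ 0, so the studio offers 0 and keeps 60.
Round 2 (the distributor proposes): the studio can get 60 next round, worth 0.4 × 60 = 24 now. The distributor offers 24 and keeps 60 − 24 = 36.
Round 1 (the studio proposes): the distributor can get 36 next round, worth 0.44 × 36 = 15.84 now, so the studio offers 15.84, keeping 44.16.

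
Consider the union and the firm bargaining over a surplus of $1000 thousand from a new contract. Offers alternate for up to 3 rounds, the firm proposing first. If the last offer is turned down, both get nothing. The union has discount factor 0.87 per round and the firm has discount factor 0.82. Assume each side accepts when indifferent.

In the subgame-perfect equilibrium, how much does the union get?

Round 3 (the firm proposes): the union will accept anything ≥ 0, so the firm offers 0 and keeps 1000.
Round 2 (the union proposes): the firm can get 1000 next round, worth 0.82 × 1000 = 820 now. The union offers 820 and keeps 1000 − 820 = 180.
Round 1 (the firm proposes): the union can get 180 next round, worth 0.87 × 180 = 156.6 now. The firm offers 156.6 and keeps 1000 − 156.6 = 843.4.

156.6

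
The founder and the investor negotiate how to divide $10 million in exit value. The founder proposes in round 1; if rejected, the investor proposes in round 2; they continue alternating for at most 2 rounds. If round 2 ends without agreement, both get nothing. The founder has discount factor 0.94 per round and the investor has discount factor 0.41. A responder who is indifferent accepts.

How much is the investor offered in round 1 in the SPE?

Round 2 (the investor proposes): the founder will accept anything ≥ 0, so the investor offers 0 and keeps 10.
Round 1 (the founder proposes): the investor can get 10 next round, worth 0.41 × 10 = 4.1 now, so the founder offers 4.1, keeping 5.9.

4.1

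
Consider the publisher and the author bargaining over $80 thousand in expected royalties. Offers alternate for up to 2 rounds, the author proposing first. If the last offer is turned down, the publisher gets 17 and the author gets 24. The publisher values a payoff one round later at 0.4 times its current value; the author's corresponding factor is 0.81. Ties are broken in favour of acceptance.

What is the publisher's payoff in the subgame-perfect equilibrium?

22.4

Round 2 (the publisher proposes): the author gets 24 if talks fail, so the publisher offers 24 and keeps 56.
Round 1 (the author proposes): the publisher can get 56 next round, worth 0.4 × 56 = 22.4 now, so the author offers 22.4, keeping 57.6.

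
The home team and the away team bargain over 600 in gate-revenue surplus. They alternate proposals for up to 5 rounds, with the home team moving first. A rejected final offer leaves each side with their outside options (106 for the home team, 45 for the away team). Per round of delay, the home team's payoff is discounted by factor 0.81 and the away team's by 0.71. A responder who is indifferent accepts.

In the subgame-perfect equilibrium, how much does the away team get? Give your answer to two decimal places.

Round 5 (the home team proposes): the away team gets 45 if talks fail, so the home team offers 45 and keeps 555.
Round 4 (the away team proposes): the home team can get 555 next round, worth 0.81 × 555 = 449.55 now; the away team offers that and keeps 150.45.
Round 3 (the home team proposes): the away team can get 150.45 next round, worth 0.71 × 150.45 = 106.8195 now, so the home team offers 106.8195, keeping 493.1805.
Round 2 (the away team proposes): the home team can get 493.1805 next round, worth 0.81 × 493.1805 = 399.476205 now, so the away team offers 399.476205, keeping 200.523795.
Round 1 (the home team proposes): the away team can get 200.523795 next round, worth 0.71 × 200.523795 = 142.37189445 now. The home team offers 142.37189445 and keeps 600 − 142.37189445 = 457.62810555.

142.37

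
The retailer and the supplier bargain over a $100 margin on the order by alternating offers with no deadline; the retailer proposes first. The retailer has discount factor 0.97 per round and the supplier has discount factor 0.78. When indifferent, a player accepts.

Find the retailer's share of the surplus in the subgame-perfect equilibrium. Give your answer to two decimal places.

90.39

In a stationary SPE each proposer offers the other exactly their discounted continuation value.
If the retailer keeps x when proposing and the supplier keeps y when proposing, then x = 100 − 0.78y and y = 100 − 0.97x.
Solving: x = 100(1 − 0.78) / (1 − 0.97·0.78) = 22 / 0.2434 ≈ 90.3862.
The supplier gets 100 − 90.3862 ≈ 9.6138.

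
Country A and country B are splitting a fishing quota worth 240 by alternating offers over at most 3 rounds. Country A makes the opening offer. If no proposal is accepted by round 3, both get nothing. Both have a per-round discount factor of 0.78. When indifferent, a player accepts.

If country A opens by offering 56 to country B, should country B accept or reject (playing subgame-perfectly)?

Accept

Round 3 (country A proposes): rejection yields 0 for country B; country A offers 0 and keeps 240.
Round 2 (country B proposes): country A can get 240 next round, worth 0.78 × 240 = 187.2 now; country B offers that and keeps 52.8.
So by rejecting in round 1, country B gets 52.8 next round, worth 0.78 × 52.8 = 41.184 now.
Offer 56 ≥ 41.184, so country B accepts.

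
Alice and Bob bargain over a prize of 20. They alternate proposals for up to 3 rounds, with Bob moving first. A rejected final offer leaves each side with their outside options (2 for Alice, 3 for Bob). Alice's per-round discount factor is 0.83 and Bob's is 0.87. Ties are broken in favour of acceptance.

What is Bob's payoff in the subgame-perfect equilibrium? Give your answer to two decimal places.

By backward induction:
Round 3 (Bob proposes): Alice gets 2 if talks fail, so Bob offers 2 and keeps 18.
Round 2 (Alice proposes): Bob can get 18 next round, worth 0.87 × 18 = 15.66 now, so Alice offers 15.66, keeping 4.34.
Round 1 (Bob proposes): Alice can get 4.34 next round, worth 0.83 × 4.34 = 3.6022 now; Bob offers that and keeps 16.3978.

16.40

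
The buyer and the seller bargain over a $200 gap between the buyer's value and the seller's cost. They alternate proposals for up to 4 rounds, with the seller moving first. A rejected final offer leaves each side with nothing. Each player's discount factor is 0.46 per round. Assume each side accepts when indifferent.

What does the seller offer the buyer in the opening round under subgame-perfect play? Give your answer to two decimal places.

Round 4 (the buyer proposes): rejection yields 0 for the seller; the buyer offers 0 and keeps 200.
Round 3 (the seller proposes): the buyer can get 200 next round, worth 0.46 × 200 = 92 now, so the seller offers 92, keeping 108.
Round 2 (the buyer proposes): the seller can get 108 next round, worth 0.46 × 108 = 49.68 now. The buyer offers 49.68 and keeps 200 − 49.68 = 150.32.
Round 1 (the seller proposes): the buyer can get 150.32 next round, worth 0.46 × 150.32 = 69.1472 now. The seller offers 69.1472 and keeps 200 − 69.1472 = 130.8528.

69.15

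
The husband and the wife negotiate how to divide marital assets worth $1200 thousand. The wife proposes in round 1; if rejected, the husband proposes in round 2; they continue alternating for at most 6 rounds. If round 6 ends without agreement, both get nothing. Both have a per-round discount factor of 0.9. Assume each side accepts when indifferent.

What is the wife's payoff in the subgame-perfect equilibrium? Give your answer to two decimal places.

295.93

Solve by backward induction from round 6.
Round 6 (the husband proposes): rejection yields 0 for the wife; the husband offers 0 and keeps 1200.
Round 5 (the wife proposes): the husband can get 1200 next round, worth 0.9 × 1200 = 1080 now. The wife offers 1080 and keeps 1200 − 1080 = 120.
Round 4 (the husband proposes): the wife can get 120 next round, worth 0.9 × 120 = 108 now, so the husband offers 108, keeping 1092.
Round 3 (the wife proposes): the husband can get 1092 next round, worth 0.9 × 1092 = 982.8 now; the wife offers that and keeps 217.2.
Round 2 (the husband proposes): the wife can get 217.2 next round, worth 0.9 × 217.2 = 195.48 now; the husband offers that and keeps 1004.52.
Round 1 (the wife proposes): the husband can get 1004.52 next round, worth 0.9 × 1004.52 = 904.068 now; the wife offers that and keeps 295.932.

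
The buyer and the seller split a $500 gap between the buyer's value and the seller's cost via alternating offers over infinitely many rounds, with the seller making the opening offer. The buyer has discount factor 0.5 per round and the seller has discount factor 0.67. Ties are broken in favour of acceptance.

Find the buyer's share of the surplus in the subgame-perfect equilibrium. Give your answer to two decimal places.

Let x be the seller's share when the seller proposes and y be the buyer's share when the buyer proposes.
The buyer accepts iff offered ≥ 0.5·y, so x = 500 − 0.5y. Symmetrically y = 500 − 0.67x.
Substituting: x = 500 − 0.5(500 − 0.67x), giving x(1 − 0.67·0.5) = 500(1 − 0.5).
So x = 500 × 0.5 / 0.665 ≈ 375.9398, and the buyer receives 500 − x ≈ 124.0602.

124.06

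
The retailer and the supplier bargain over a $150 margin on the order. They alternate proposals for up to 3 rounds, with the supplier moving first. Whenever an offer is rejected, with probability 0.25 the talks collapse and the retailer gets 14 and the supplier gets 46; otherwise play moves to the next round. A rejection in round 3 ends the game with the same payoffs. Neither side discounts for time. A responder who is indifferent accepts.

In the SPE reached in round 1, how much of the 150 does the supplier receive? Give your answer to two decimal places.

Round 3 (the supplier proposes): the retailer gets 14 if talks fail, so the supplier offers 14 and keeps 136.
Round 2 (the retailer proposes): rejecting gives the supplier an expected 0.75 × 136 + 0.25 × 46 = 113.5. The retailer offers 113.5 and keeps 150 − 113.5 = 36.5.
Round 1 (the supplier proposes): rejecting gives the retailer an expected 0.75 × 36.5 + 0.25 × 14 = 30.875, so the supplier offers 30.875, keeping 119.125.

119.13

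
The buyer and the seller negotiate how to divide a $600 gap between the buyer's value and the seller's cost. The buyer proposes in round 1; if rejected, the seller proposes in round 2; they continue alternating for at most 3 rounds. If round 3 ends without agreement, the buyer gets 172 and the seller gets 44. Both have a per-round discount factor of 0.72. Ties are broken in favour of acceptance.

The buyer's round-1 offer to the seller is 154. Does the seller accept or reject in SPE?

Accept

Round 3 (the buyer proposes): the seller gets 44 if talks fail, so the buyer offers 44 and keeps 556.
Round 2 (the seller proposes): the buyer can get 556 next round, worth 0.72 × 556 = 400.32 now; the seller offers that and keeps 199.68.
So by rejecting in round 1, the seller gets 199.68 next round, worth 0.72 × 199.68 = 143.7696 now.
Offer 154 ≥ 143.7696, so the seller accepts.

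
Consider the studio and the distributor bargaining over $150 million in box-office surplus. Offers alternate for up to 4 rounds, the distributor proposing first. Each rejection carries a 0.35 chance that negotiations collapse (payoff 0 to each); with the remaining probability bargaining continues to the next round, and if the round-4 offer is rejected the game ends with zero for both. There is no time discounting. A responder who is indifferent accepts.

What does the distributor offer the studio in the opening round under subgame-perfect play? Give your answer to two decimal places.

75.32

By backward induction:
Round 4 (the studio proposes): rejection yields 0 for the distributor; the studio offers 0 and keeps 150.
Round 3 (the distributor proposes): rejecting gives the studio an expected 0.65 × 150 = 97.5, so the distributor offers 97.5, keeping 52.5.
Round 2 (the studio proposes): rejecting gives the distributor an expected 0.65 × 52.5 = 34.125. The studio offers 34.125 and keeps 150 − 34.125 = 115.875.
Round 1 (the distributor proposes): rejecting gives the studio an expected 0.65 × 115.875 = 75.31875, so the distributor offers 75.31875, keeping 74.68125.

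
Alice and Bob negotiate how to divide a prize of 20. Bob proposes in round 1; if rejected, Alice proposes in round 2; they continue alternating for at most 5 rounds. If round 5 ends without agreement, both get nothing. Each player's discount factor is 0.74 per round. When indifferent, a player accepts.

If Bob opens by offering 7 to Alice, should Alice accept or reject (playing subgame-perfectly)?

Work out Alice's continuation value if the offer is rejected.
Round 5 (Bob proposes): Alice will accept anything ≥ 0, so Bob offers 0 and keeps 20.
Round 4 (Alice proposes): Bob can get 20 next round, worth 0.74 × 20 = 14.8 now. Alice offers 14.8 and keeps 20 − 14.8 = 5.2.
Round 3 (Bob proposes): Alice can get 5.2 next round, worth 0.74 × 5.2 = 3.848 now. Bob offers 3.848 and keeps 20 − 3.848 = 16.152.
Round 2 (Alice proposes): Bob can get 16.152 next round, worth 0.74 × 16.152 = 11.95248 now; Alice offers that and keeps 8.04752.
So by rejecting in round 1, Alice gets 8.04752 next round, worth 0.74 × 8.04752 = 5.9551648 now.
Offer 7 ≥ 5.9551648, so Alice accepts.

Accept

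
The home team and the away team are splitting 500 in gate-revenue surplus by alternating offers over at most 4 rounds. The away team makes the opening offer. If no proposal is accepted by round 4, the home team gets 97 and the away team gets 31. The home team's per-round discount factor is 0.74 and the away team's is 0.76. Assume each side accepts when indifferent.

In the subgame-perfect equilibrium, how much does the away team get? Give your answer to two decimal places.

Round 4 (the home team proposes): the away team gets 31 if talks fail, so the home team offers 31 and keeps 469.
Round 3 (the away team proposes): the home team can get 469 next round, worth 0.74 × 469 = 347.06 now, so the away team offers 347.06, keeping 152.94.
Round 2 (the home team proposes): the away team can get 152.94 next round, worth 0.76 × 152.94 = 116.2344 now. The home team offers 116.2344 and keeps 500 − 116.2344 = 383.7656.
Round 1 (the away team proposes): the home team can get 383.7656 next round, worth 0.74 × 383.7656 = 283.986544 now; the away team offers that and keeps 216.013456.

216.01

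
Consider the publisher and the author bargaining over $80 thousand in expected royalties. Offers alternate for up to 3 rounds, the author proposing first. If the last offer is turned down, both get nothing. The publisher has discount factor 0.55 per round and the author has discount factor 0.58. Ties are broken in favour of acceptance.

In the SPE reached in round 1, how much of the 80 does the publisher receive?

18.48

Round 3 (the author proposes): rejection yields 0 for the publisher; the author offers 0 and keeps 80.
Round 2 (the publisher proposes): the author can get 80 next round, worth 0.58 × 80 = 46.4 now, so the publisher offers 46.4, keeping 33.6.
Round 1 (the author proposes): the publisher can get 33.6 next round, worth 0.55 × 33.6 = 18.48 now; the author offers that and keeps 61.52.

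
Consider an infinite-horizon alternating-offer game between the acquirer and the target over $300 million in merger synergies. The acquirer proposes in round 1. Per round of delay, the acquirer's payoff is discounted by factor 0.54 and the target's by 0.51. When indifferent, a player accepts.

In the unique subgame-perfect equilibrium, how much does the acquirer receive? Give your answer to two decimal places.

202.87

When the acquirer proposes, the target accepts any offer worth at least 0.51 times what the target would get by proposing next round; and vice versa.
This gives x = 300 − 0.51y and y = 300 − 0.54x, where x and y are each side's share when it proposes.
Hence (1 − 0.51·0.54)x = 300(1 − 0.51), i.e. 0.7246·x = 147.
x ≈ 202.8705; the target's share is 300 − x ≈ 97.1295.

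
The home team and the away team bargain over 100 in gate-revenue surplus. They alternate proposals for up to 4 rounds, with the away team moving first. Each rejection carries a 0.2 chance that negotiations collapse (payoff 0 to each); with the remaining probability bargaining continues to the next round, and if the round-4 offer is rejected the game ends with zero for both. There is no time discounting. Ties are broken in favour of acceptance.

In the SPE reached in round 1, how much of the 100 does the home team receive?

Round 4 (the home team proposes): the away team will accept anything ≥ 0, so the home team offers 0 and keeps 100.
Round 3 (the away team proposes): rejecting gives the home team an expected 0.8 × 100 = 80, so the away team offers 80, keeping 20.
Round 2 (the home team proposes): rejecting gives the away team an expected 0.8 × 20 = 16, so the home team offers 16, keeping 84.
Round 1 (the away team proposes): rejecting gives the home team an expected 0.8 × 84 = 67.2. The away team offers 67.2 and keeps 100 − 67.2 = 32.8.

67.2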